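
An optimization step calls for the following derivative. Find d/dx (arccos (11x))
d/dx[arccos(u)]=-u'/√(1-u²), u=11x, u'=11

Answer: -11/√(1 - 121x²)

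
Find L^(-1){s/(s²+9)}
L^(-1){s/(s²+w²)}=cos(wt)
Here w=3

Answer: cos(3t)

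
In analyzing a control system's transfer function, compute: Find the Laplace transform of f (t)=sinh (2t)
L{sinh(at)}=a/(s²-a²)
L{sinh(2t)}=2/(s²-4)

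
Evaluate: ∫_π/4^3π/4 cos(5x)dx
Antiderivative: sin(5x)/5
Evaluate at bounds: [sin(5·3π/4)/5] - [sin(5·π/4)/5]
= ((-√2/2) - (-√2/2))/5 = 0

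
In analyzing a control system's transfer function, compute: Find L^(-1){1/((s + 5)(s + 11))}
Partial fractions: 1/((s+5)(s+11)) = A/(s+5)+B/(s+11)
Cover-up: A = 1/(s+11)|_{s = -5} = 1/6; B = 1/(s+5)|_{s = -11} = -1/6
L^(-1) = (1/6)e^(-5t) - (1/6)e^(-11t)

Answer: (1/6)(e^(-5t) - e^(-11t))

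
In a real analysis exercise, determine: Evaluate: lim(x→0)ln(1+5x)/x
L'Hôpital (0/0): lim 5/(1+5x) / 1=5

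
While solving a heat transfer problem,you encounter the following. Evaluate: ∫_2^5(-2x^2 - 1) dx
Step 1: Find antiderivative F(x) = (-2/3)x^3 - x
Step 2: F(5) - F(2) = -265/3 - (-22/3) = -81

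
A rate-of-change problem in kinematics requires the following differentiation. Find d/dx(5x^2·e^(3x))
Product rule: (fg)' = f'g + fg'
f = 5x^2, f' = 10x
g = e^(3x), g' = 3·e^(3x)

Answer: 10x·e^(3x) + 15x^2·e^(3x)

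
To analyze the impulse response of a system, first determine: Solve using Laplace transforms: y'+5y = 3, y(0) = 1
Take L of both sides: sY(s) - 1 + 5Y(s)=3/s
Y(s)(s + 5)=3/s + 1
Y(s)=3/(s(s + 5)) + 1/(s + 5)
Partial fractions: 3/(s(s + 5))=(3/5)/s - (3/5)/(s + 5)
So Y(s)=(3/5)/s + (2/5)/(s + 5)
Inverse transform (L^(-1){1/s}=1, L^(-1){1/(s + 5)}=e^(-5t)):

Answer: y(t)=3/5 + (2/5)·e^(-5t)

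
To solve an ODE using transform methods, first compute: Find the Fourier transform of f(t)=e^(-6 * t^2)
The Fourier transform of a Gaussian e^(-a * t^2) is sqrt(pi/a) * e^(-omega^2/(4a)).
With a = 6: F(omega) = sqrt(pi/6) * e^(-omega^2/24)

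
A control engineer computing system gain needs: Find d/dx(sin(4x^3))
Chain rule: d/dx[sin(u)] = cos(u)·u' where u = 4x^3
u' = 12x^2

Answer: 12x^2·cos(4x^3)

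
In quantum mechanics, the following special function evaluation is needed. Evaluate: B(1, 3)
B(x,y) = Γ(x)Γ(y)/Γ(x+y) = (x-1)!(y-1)!/(x+y-1)!
B(1,3) = 0!·2!/3! = 1/3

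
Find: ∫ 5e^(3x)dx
Since d/dx[e^(3x)] = 3e^(3x), we get 5/3 e^(3x) + C

Answer: (5/3)e^(3x) + C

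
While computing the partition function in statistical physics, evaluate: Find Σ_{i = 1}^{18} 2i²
= 2·n(n+1)(2n+1)/6 = 2·18·19·37/6 = 4218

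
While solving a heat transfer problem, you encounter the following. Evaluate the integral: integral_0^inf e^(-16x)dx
integral_0^inf e^(-16x) dx=[-1/16 * e^(-16x)]_0^inf
=0 - (-1/16)=1/16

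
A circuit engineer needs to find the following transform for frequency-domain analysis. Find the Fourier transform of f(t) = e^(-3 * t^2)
The Fourier transform of a Gaussian e^(-a * t^2) is sqrt(pi/a) * e^(-omega^2/(4a)).
With a=3: F(omega)=sqrt(pi/3) * e^(-omega^2/12)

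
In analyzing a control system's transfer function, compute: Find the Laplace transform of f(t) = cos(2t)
L{cos(wt)} = s/(s²+w²)
L{cos(2t)} = s/(s²+4)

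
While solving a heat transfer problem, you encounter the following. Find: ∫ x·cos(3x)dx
By parts: u=x, dv=cos(3x) dx
du=dx, v=sin(3x)/3
=x·sin(3x)/3+cos(3x)/3²+C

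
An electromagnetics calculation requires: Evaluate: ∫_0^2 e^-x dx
Antiderivative: -e^-x
Evaluate: -(e^-2 - 1)

Answer: (e^-2 - 1)/(-1)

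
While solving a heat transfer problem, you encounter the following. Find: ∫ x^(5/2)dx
Power rule: ∫ x^(5/2) dx=x^(7/2)/(7/2) + C

Answer: (2/7)·x^(7/2) + C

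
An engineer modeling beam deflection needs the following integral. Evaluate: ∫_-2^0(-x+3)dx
Step 1: Find antiderivative F(x) = (-1/2)x^2 + 3x
Step 2: F(0) - F(-2) = 0 - (-8) = 8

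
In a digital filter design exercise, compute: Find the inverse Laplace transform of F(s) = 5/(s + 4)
L^(-1){5/(s-a)} = c·e^(at)
Here a = -4, c = 5

Answer: 5e^(-4t)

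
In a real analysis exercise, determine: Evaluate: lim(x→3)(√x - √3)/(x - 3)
Multiply by conjugate (√x+√3)/(√x+√3):
=(x - 3)/((x - 3)(√x+√3))=1/(√x+√3)
As x → 3: 1/(2√3)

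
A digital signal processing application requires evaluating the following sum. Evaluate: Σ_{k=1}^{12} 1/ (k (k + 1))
Partial fractions: 1/(k(k + 1)) = 1/k - 1/(k + 1)
Telescoping sum: 1(1 - 1/13) = 1·12/13

Answer: 12/13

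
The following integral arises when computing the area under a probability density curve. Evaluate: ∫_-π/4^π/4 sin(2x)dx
Antiderivative: -cos(2x)/2
Evaluate at bounds: [-cos(2·π/4)/2] - [-cos(2·-π/4)/2]
= (-(0) + (0))/2 = 0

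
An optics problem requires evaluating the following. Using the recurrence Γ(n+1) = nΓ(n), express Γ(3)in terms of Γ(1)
Γ(3)=2Γ(2)=2·1Γ(1)=...=2!·Γ(1)=2·Γ(1)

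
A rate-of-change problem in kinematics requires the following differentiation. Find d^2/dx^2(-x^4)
Apply power rule 2 times:
d^1: -4x^3
d^2: -12x^2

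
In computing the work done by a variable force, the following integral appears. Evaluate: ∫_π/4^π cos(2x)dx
Antiderivative: sin(2x)/2
Evaluate at bounds: [sin(2·π)/2] - [sin(2·π/4)/2]
= ((0) - (1))/2 = -1/2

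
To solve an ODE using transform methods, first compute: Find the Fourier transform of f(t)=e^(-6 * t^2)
The Fourier transform of a Gaussian e^(-a * t^2) is sqrt(pi/a) * e^(-omega^2/(4a)).
With a=6: F(omega)=sqrt(pi/6) * e^(-omega^2/24)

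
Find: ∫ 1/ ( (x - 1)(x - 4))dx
Partial fractions: 1/((x-1)(x-4)) = A/(x-1)+B/(x-4)
A = -1/3, B = 1/3
∫ [-1/3· 1/(x-1)+1/3· 1/(x-4)] dx
= (1/3)[ln|x-4| - ln|x-1|]+C

Answer: (1/3)·ln|(x-4)/(x-1)|+C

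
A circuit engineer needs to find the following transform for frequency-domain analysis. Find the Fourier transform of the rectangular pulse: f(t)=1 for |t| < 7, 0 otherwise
F(omega) = integral from -7 to 7 of e^(-j*omega*t) dt
= 2*sin(7*omega)/omega = 14*sinc(7*omega/pi)

Answer: 2*sin(7*omega)/omega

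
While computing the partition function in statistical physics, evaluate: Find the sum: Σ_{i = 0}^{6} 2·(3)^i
Geometric series: S=a(1 - r^n)/(1 - r)
a=2, r=3, n=7
S=2(1 - 2187)/-2=2186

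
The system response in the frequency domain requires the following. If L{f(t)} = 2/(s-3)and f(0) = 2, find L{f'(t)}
L{f'(t)}=s·F(s) - f(0)=2s/(s-3)-2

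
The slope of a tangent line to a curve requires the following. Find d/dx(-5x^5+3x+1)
Power rule: d/dx(ax^n) = n·a·x^(n-1)
Term by term: -25·x^4+3

Answer: -25x^4+3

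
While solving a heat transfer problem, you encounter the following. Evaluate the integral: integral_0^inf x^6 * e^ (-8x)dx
This is a Gamma integral. Substitute u=8x (du=8 dx):
integral_0^inf x^6*e^(-8x) dx=(1/8^7) integral_0^inf u^6*e^(-u) du
=Gamma(7)/8^7=6!/8^7=720/2097152

Answer: 45/131072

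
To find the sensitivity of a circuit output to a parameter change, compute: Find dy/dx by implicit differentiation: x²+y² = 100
Differentiate both sides: 2x+2y·(dy/dx) = 0
Solve: dy/dx = -2x/(2y) = -x/y

Answer: dy/dx = -x/y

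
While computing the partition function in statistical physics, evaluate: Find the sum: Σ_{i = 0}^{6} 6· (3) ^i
Geometric series: S = a(1 - r^n)/(1 - r)
a = 6, r = 3, n = 7
S = 6(1 - 2187)/-2 = 6558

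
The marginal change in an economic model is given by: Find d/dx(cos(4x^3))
Chain rule: d/dx[cos(u)] = -sin(u)·u' where u = 4x^3
u' = 12x^2

Answer: -12x^2·sin(4x^3)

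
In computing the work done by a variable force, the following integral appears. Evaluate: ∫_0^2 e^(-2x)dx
Antiderivative: (1/(-2))e^(-2x)
Evaluate: (1/(-2))(e^-4-1)

Answer: (e^-4-1)/(-2)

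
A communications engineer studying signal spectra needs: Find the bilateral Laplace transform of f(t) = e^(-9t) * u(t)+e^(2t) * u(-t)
For e^(-9t)*u(t): L=1/(s + 9), Re(s) > -9
For e^(2t)*u(-t): L=-1/(s-2), Re(s) < 2
Combined: F(s)=1/(s + 9) - 1/(s-2), -9 < Re(s) < 2

Answer: 1/(s + 9) - 1/(s-2), ROC: -9 < Re(s) < 2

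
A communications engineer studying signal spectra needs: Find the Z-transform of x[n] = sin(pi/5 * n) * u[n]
Z{sin(w0*n)*u[n]} = z*sin(w0)/(z^2 - 2z*cos(w0) + 1)
With w0 = pi/5: X(z) = z*sin(pi/5)/(z^2 - 2z*cos(pi/5) + 1)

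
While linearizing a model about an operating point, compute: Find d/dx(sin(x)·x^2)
Product rule: (fg)'=f'g+fg'
f=sin(x), f'=cos(x)
g=x^2, g'=2x

Answer: cos(x)·x^2+2·sin(x)·x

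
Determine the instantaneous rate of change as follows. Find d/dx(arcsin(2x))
d/dx[arcsin(u)]=u'/√(1-u²), u=2x, u'=2

Answer: 2/√(1 - 4x²)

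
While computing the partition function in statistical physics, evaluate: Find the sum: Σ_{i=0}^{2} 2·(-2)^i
Geometric series: S=a(1 - r^n)/(1 - r)
a=2, r=-2, n=3
S=2(1 + 8)/3=6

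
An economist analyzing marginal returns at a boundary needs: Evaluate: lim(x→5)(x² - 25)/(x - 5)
Factor: (x² - 25) = (x-5)(x+5)
Cancel (x-5): lim(x→5) (x+5) = 10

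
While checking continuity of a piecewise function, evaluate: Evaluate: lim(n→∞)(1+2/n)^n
This is the definition of e^2: lim(1 + 2/n)^n = e^2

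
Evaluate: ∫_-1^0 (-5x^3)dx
Step 1: Find antiderivative F(x) = (-5/4)x^4
Step 2: F(0) - F(-1) = 0 - (-5/4) = 5/4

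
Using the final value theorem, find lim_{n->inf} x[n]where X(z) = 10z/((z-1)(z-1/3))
Final value theorem: lim x[n]=lim_{z->1} (z-1)*X(z)
(z-1)*X(z)=10z/(z-1/3)
As z->1: 10/(1-1/3)=10/(2/3)=15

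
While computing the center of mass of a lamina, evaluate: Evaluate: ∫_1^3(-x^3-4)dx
Step 1: Find antiderivative F(x)=(-1/4)x^4-4x
Step 2: F(3) - F(1)=-129/4 - (-17/4)=-28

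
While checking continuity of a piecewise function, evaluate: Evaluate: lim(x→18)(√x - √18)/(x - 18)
Multiply by conjugate (√x+√18)/(√x+√18):
= (x - 18)/((x - 18)(√x+√18)) = 1/(√x+√18)
As x → 18: 1/(2√18)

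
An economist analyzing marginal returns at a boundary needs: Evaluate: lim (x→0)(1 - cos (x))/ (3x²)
Using 1-cos(u) ≈ u²/2 for small u:
(1-cos(x)) ≈ (x)²/2 = 1x²/2
So limit = 1/(2·3) = 1/6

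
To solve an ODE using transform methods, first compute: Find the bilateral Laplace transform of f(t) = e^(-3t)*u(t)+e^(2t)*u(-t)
For e^(-3t) * u(t): L=1/(s + 3), Re(s) > -3
For e^(2t) * u(-t): L=-1/(s-2), Re(s) < 2
Combined: F(s)=1/(s + 3) - 1/(s-2), -3 < Re(s) < 2

Answer: 1/(s + 3) - 1/(s-2), ROC: -3 < Re(s) < 2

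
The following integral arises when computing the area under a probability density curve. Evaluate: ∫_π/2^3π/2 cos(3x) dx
Antiderivative: sin(3x)/3
Evaluate at bounds: [sin(3·3π/2)/3] - [sin(3·π/2)/3]
=((1) - (-1))/3=2/3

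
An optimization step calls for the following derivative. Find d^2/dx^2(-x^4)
Apply power rule 2 times:
d^1: -4x^3
d^2: -12x^2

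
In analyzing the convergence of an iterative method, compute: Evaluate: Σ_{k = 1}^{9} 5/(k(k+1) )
Partial fractions: 5/(k(k + 1)) = 5/k - 5/(k + 1)
Telescoping sum: 5(1 - 1/10) = 5·9/10

Answer: 9/2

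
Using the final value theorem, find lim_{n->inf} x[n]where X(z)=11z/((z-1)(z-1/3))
Final value theorem: lim x[n]=lim_{z->1} (z-1) * X(z)
(z-1) * X(z)=11z/(z-1/3)
As z->1: 11/(1 - 1/3)=11/(2/3)=33/2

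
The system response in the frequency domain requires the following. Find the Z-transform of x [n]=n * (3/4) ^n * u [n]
Using the property Z{n*a^n*u[n]} = az/(z-a)^2
With a = 3/4: X(z) = (3/4)z/(z - 3/4)^2, |z| > 3/4

Answer: (3/4)z/(z - 3/4)^2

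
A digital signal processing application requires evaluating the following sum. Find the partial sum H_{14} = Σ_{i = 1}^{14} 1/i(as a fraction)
H_14 = 1 + 1/2 + 1/3 + ... + 1/14
= 1171733/360360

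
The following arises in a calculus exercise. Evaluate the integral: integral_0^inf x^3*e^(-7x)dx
This is a Gamma integral. Substitute u=7x (du=7 dx):
integral_0^inf x^3*e^(-7x) dx=(1/7^4) integral_0^inf u^3*e^(-u) du
=Gamma(4)/7^4=3!/7^4=6/2401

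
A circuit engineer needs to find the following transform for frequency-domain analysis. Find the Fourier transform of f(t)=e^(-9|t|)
Using the standard pair: F{e^(-a|t|)} = 2a/(a^2+omega^2)
With a = 9: F(omega) = 18/(81+omega^2)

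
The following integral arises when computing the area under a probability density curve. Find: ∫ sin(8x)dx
Using substitution u=8x: ∫ sin(u) du/8=-cos(u)/8 + C

Answer: (-1/8)cos(8x) + C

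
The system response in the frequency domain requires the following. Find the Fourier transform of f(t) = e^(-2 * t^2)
The Fourier transform of a Gaussian e^(-a * t^2) is sqrt(pi/a) * e^(-omega^2/(4a)).
With a=2: F(omega)=sqrt(pi/2) * e^(-omega^2/8)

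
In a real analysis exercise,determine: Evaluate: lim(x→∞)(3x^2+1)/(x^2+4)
Divide numerator and denominator by x^2:
lim (3+1/x^2)/(1+4/x^2)=3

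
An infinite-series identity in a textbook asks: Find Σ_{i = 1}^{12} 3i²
=3·n(n + 1)(2n + 1)/6=3·12·13·25/6=1950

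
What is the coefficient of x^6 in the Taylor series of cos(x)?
cos(x)=Σ (-1)^k x^(2k)/(2k)!
For x^6: (-1)^3/6!=-1/720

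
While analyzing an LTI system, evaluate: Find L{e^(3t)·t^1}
First shifting: L{e^(at)f(t)} = F(s-a)
L{t^1} = 1/s^2
Shift s → s-3: 1/(s-3)^2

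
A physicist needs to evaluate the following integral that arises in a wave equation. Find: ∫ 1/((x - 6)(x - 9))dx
Partial fractions: 1/((x-6)(x-9)) = A/(x-6)+B/(x-9)
A = -1/3, B = 1/3
∫ [-1/3· 1/(x-6)+1/3· 1/(x-9)] dx
= (1/3)[ln|x-9| - ln|x-6|]+C

Answer: (1/3)·ln|(x-9)/(x-6)|+C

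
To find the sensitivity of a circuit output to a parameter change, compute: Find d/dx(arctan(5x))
d/dx[arctan(u)] = u'/(1+u²), u = 5x, u' = 5

Answer: 5/(1+25x²)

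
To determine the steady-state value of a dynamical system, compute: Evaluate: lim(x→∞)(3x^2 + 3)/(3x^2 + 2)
Divide numerator and denominator by x^2:
lim (3+3/x^2)/(3+2/x^2)=1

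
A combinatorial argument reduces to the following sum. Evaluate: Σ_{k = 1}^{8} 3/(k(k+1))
Partial fractions: 3/(k(k+1))=3/k - 3/(k+1)
Telescoping sum: 3(1-1/9)=3·8/9

Answer: 8/3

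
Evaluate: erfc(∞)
erfc(x)=1 - erf(x); erfc(∞)=1 - erf(∞)=1 - 1=0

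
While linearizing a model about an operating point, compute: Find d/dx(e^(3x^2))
Chain rule: d/dx[e^u]=e^u · u' where u=3x^2
u'=6x

Answer: 6x·e^(3x^2)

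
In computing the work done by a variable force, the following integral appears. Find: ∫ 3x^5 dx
Using power rule: ∫ 3x^5 dx = 3/6 x^6+C = (1/2)x^6+C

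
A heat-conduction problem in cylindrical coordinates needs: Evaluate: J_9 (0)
J_n(0)=0 for all n > 0 (Bessel function of first kind)
J_9(0)=0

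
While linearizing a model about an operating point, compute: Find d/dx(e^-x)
Chain rule: d/dx[e^u] = e^u · u' where u = -x
u' = -1

Answer: -1·e^-x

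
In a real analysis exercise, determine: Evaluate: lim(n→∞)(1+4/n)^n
This is the definition of e^4: lim(1 + 4/n)^n=e^4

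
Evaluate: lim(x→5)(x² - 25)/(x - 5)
Factor: (x² - 25)=(x-5)(x + 5)
Cancel (x-5): lim(x→5) (x + 5)=10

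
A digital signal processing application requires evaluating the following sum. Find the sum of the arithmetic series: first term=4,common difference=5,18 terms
Last term: a_n = 4+(18-1)·5 = 89
Sum = n(a_1+a_n)/2 = 18(4+89)/2 = 837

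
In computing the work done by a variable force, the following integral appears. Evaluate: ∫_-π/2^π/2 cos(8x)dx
Antiderivative: sin(8x)/8
Evaluate at bounds: [sin(8·π/2)/8] - [sin(8·-π/2)/8]
=((0) - (0))/8=0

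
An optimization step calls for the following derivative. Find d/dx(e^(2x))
Chain rule: d/dx[e^u] = e^u · u' where u = 2x
u' = 2

Answer: 2·e^(2x)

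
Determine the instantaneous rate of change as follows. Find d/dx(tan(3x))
Chain rule: d/dx[tan(u)] = sec²(u)·u' where u = 3x
u' = 3

Answer: 3·sec²(3x)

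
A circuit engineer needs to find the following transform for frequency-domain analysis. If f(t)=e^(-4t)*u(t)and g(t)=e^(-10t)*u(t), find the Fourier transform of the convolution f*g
By the convolution theorem: F{f * g}=F(omega) * G(omega)
F(omega)=1/(4 + j * omega), G(omega)=1/(10 + j * omega)
F{f * g}=1/((4 + j * omega)(10 + j * omega))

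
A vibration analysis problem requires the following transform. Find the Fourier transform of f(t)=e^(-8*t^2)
The Fourier transform of a Gaussian e^(-a*t^2) is sqrt(pi/a)*e^(-omega^2/(4a)).
With a = 8: F(omega) = sqrt(pi/8)*e^(-omega^2/32)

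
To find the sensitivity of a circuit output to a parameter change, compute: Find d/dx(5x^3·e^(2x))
Product rule: (fg)'=f'g + fg'
f=5x^3, f'=15x^2
g=e^(2x), g'=2·e^(2x)

Answer: 15x^2·e^(2x) + 10x^3·e^(2x)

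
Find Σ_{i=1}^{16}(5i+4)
=5·Σ i + 4·16=5·136 + 64=744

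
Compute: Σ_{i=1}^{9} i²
Using formula: Σ i^2 = n(n+1)(2n+1)/6 = 9·10·19/6 = 285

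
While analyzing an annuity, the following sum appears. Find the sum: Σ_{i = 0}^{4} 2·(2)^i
Geometric series: S=a(1 - r^n)/(1 - r)
a=2, r=2, n=5
S=2(1 - 32)/-1=62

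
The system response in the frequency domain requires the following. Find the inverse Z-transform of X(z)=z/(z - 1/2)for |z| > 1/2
Standard pair: z/(z-a) <-> a^n*u[n] for causal signals
With a = 1/2: x[n] = (1/2)^n*u[n]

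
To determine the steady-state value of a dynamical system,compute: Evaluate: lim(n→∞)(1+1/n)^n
This is the definition of e^1: lim(1+1/n)^n=e^1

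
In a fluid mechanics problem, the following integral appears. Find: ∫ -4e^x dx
Since d/dx[e^x]=+ e^x, we get -4e^x + C

Answer: -4e^x + C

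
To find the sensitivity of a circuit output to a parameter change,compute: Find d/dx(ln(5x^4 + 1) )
Chain rule: d/dx[ln(u)] = u'/u where u = 5x^4+1
u' = 20x^3

Answer: (20x^3)/(5x^4+1)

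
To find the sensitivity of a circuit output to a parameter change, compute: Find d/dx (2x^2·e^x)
Product rule: (fg)' = f'g+fg'
f = 2x^2, f' = 4x
g = e^x, g' = e^x

Answer: 4x·e^x+2x^2·e^x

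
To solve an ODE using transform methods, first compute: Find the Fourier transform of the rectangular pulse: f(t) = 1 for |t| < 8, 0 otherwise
F(omega)=integral from -8 to 8 of e^(-j*omega*t) dt
=2*sin(8*omega)/omega=16*sinc(8*omega/pi)

Answer: 2*sin(8*omega)/omega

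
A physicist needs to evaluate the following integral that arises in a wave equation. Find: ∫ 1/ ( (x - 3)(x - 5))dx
Partial fractions: 1/((x-3)(x-5))=A/(x-3)+B/(x-5)
A=-1/2, B=1/2
∫ [-1/2· 1/(x-3)+1/2· 1/(x-5)] dx
=(1/2)[ln|x-5| - ln|x-3|]+C

Answer: (1/2)·ln|(x-5)/(x-3)|+C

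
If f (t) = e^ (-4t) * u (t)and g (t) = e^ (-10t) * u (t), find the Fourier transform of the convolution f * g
By the convolution theorem: F{f * g}=F(omega) * G(omega)
F(omega)=1/(4+j * omega), G(omega)=1/(10+j * omega)
F{f * g}=1/((4+j * omega)(10+j * omega))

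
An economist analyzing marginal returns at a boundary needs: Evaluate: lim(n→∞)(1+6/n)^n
This is the definition of e^6: lim(1 + 6/n)^n=e^6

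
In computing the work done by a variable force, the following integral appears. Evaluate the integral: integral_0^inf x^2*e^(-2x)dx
This is a Gamma integral. Substitute u=2x (du=2 dx):
integral_0^inf x^2 * e^(-2x) dx=(1/2^3) integral_0^inf u^2 * e^(-u) du
=Gamma(3)/2^3=2!/2^3=2/8

Answer: 1/4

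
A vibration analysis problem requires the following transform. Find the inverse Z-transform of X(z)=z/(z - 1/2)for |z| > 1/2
Standard pair: z/(z-a) <-> a^n * u[n] for causal signals
With a = 1/2: x[n] = (1/2)^n * u[n]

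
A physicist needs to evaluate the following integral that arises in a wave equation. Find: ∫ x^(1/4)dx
Power rule: ∫ x^(1/4) dx = x^(5/4)/(5/4)+C

Answer: (4/5)·x^(5/4)+C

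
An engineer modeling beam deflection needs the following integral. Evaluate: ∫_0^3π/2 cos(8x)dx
Antiderivative: sin(8x)/8
Evaluate at bounds: [sin(8·3π/2)/8] - [sin(8·0)/8]
= ((0) - (0))/8 = 0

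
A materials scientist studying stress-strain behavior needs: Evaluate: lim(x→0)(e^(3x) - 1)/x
L'Hôpital (0/0): lim 3e^(3x)/1=3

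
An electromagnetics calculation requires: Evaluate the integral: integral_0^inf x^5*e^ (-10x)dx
This is a Gamma integral. Substitute u=10x (du=10 dx):
integral_0^inf x^5*e^(-10x) dx=(1/10^6) integral_0^inf u^5*e^(-u) du
=Gamma(6)/10^6=5!/10^6=120/1000000

Answer: 3/25000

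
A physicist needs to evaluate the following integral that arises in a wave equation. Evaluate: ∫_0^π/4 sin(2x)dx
Antiderivative: -cos(2x)/2
Evaluate at bounds: [-cos(2·π/4)/2] - [-cos(2·0)/2]
=(-(0) + (1))/2=1/2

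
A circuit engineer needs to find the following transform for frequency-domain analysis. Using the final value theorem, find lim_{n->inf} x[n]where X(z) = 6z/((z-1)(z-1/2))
Final value theorem: lim x[n] = lim_{z->1} (z-1)*X(z)
(z-1)*X(z) = 6z/(z-1/2)
As z->1: 6/(1 - 1/2) = 6/(1/2) = 12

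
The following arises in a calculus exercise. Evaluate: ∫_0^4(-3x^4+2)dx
Step 1: Find antiderivative F(x) = (-3/5)x^5 + 2x
Step 2: F(4) - F(0) = -3032/5 - (0) = -3032/5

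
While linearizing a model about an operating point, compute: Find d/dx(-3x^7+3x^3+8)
Power rule: d/dx(ax^n) = n·a·x^(n-1)
Term by term: -21·x^6 + 9·x^2

Answer: -21x^6 + 9x^2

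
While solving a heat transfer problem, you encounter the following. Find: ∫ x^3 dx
Using power rule: ∫ x^3 dx = 1/4 x^4+C = (1/4)x^4+C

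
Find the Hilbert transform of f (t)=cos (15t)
The Hilbert transform shifts each frequency component by -pi/2.
H{cos(wt)}=sin(wt)
With w=15: H{cos(15t)}=sin(15t)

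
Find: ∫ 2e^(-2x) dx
Since d/dx[e^(-2x)]=-2e^(-2x), we get -1 e^(-2x)+C

Answer: -e^(-2x)+C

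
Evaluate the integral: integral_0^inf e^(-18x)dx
integral_0^inf e^(-18x) dx=[-1/18*e^(-18x)]_0^inf
=0 - (-1/18)=1/18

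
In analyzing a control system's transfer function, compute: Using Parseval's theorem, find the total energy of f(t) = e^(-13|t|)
Parseval's theorem: E = integral |f(t)|^2 dt = (1/2pi) integral |F(omega)|^2 domega
E = integral_{-inf}^{inf} e^(-26|t|) dt = 2 * integral_0^inf e^(-26t) dt = 2/(2 * 13) = 1/13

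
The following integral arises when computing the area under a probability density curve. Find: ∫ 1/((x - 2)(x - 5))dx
Partial fractions: 1/((x-2)(x-5)) = A/(x-2)+B/(x-5)
A = -1/3, B = 1/3
∫ [-1/3· 1/(x-2)+1/3· 1/(x-5)] dx
= (1/3)[ln|x-5| - ln|x-2|]+C

Answer: (1/3)·ln|(x-5)/(x-2)|+C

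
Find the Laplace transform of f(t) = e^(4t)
L{e^(at)}=1/(s-a)
L{e^(4t)}=1/(s-4)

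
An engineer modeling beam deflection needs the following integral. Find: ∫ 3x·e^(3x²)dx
Let u=3x², du=6x dx
∫ (1/2)e^u du=e^u/2 + C

Answer: e^(3x²)/2 + C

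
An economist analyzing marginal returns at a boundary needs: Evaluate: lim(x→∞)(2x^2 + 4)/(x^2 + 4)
Divide numerator and denominator by x^2:
lim (2 + 4/x^2)/(1 + 4/x^2)=2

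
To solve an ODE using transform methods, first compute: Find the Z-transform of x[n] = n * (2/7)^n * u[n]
Using the property Z{n*a^n*u[n]} = az/(z-a)^2
With a = 2/7: X(z) = (2/7)z/(z - 2/7)^2, |z| > 2/7

Answer: (2/7)z/(z - 2/7)^2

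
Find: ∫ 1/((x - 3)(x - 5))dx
Partial fractions: 1/((x-3)(x-5))=A/(x-3) + B/(x-5)
A=-1/2, B=1/2
∫ [-1/2· 1/(x-3) + 1/2· 1/(x-5)] dx
=(1/2)[ln|x-5| - ln|x-3|] + C

Answer: (1/2)·ln|(x-5)/(x-3)| + C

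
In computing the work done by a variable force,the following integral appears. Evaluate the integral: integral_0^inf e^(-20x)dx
integral_0^inf e^(-20x) dx = [-1/20 * e^(-20x)]_0^inf
= 0 - (-1/20) = 1/20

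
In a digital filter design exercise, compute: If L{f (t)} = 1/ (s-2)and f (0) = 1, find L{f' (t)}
L{f'(t)} = s·F(s) - f(0) = s/(s-2)-1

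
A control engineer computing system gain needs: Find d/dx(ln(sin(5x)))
Chain rule: d/dx[ln(u)]=u'/u where u=sin(5x)
u'=5cos(5x)

Answer: (5cos(5x))/(sin(5x))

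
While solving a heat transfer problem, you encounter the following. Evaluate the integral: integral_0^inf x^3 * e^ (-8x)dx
This is a Gamma integral. Substitute u = 8x (du = 8 dx):
integral_0^inf x^3*e^(-8x) dx = (1/8^4) integral_0^inf u^3*e^(-u) du
= Gamma(4)/8^4 = 3!/8^4 = 6/4096

Answer: 3/2048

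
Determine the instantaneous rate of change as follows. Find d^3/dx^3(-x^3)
Apply power rule 3 times:
d^1: -3x^2
d^2: -6x
d^3: -6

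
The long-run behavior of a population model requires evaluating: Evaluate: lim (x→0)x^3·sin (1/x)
Squeeze theorem: -|x^3| ≤ x^3·sin(1/x) ≤ |x^3|
Since x^3 → 0 as x → 0, by squeeze theorem the limit is 0

Answer: 0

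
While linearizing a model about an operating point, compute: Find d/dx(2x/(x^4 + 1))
Quotient rule: (f/g)' = (f'g - fg')/g²
f = 2x, f' = 2
g = x^4 + 1, g' = 4x^3

Answer: (2·(x^4 + 1) - 8x^4)/(x^4 + 1)²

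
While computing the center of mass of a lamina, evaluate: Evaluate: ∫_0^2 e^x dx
Antiderivative: e^x
Evaluate: (e^2-1)

Answer: e^2-1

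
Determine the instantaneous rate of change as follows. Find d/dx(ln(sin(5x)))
Chain rule: d/dx[ln(u)] = u'/u where u = sin(5x)
u' = 5cos(5x)

Answer: (5cos(5x))/(sin(5x))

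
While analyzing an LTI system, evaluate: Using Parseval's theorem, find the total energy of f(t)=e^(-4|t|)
Parseval's theorem: E = integral |f(t)|^2 dt = (1/2pi) integral |F(omega)|^2 domega
E = integral_{-inf}^{inf} e^(-8|t|) dt = 2*integral_0^inf e^(-8t) dt = 2/(2*4) = 1/4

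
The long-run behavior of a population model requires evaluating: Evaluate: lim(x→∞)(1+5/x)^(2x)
Rewrite as [(1+5/x)^x]^2.
lim(1+5/x)^x = e^5, so limit = (e^5)^2 = e^10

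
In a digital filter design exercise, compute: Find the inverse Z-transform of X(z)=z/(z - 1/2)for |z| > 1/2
Standard pair: z/(z-a) <-> a^n*u[n] for causal signals
With a=1/2: x[n]=(1/2)^n*u[n]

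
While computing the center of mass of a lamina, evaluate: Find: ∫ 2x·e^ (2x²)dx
Let u = 2x², du = 4x dx
∫ (1/2)e^u du = e^u/2+C

Answer: e^(2x²)/2+C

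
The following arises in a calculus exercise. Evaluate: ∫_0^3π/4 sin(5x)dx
Antiderivative: -cos(5x)/5
Evaluate at bounds: [-cos(5·3π/4)/5] - [-cos(5·0)/5]
=(-(√2/2) + (1))/5=1/5 - √2/10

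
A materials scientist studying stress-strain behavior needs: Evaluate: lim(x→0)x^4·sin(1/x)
Squeeze theorem: -|x^4| ≤ x^4·sin(1/x) ≤ |x^4|
Since x^4 → 0 as x → 0, by squeeze theorem the limit is 0

Answer: 0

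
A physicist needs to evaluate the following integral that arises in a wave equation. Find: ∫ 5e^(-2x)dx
Since d/dx[e^(-2x)]=-2e^(-2x), we get -5/2 e^(-2x) + C

Answer: (-5/2)e^(-2x) + C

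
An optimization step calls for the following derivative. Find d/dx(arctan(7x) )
d/dx[arctan(u)] = u'/(1+u²), u = 7x, u' = 7

Answer: 7/(1+49x²)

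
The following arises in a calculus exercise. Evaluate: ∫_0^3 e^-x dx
Antiderivative: -e^-x
Evaluate: -(e^-3-1)

Answer: (e^-3-1)/(-1)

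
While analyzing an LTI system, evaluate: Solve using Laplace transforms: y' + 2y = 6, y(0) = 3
Take L of both sides: sY(s)-3+2Y(s) = 6/s
Y(s)(s+2) = 6/s+3
Y(s) = 6/(s(s+2))+3/(s+2)
Partial fractions: 6/(s(s+2)) = 3/s - 3/(s+2)
So Y(s) = 3/s
Inverse transform (L^(-1){1/s} = 1, L^(-1){1/(s+2)} = e^(-2t)):

Answer: y(t) = 3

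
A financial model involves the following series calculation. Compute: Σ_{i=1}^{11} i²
Using formula: Σ i^2=n(n + 1)(2n + 1)/6=11·12·23/6=506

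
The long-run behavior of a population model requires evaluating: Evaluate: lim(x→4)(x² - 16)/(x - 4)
Factor: (x² - 16)=(x-4)(x+4)
Cancel (x-4): lim(x→4) (x+4)=8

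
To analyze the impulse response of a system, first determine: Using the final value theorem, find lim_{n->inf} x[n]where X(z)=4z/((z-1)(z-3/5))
Final value theorem: lim x[n] = lim_{z->1} (z-1)*X(z)
(z-1)*X(z) = 4z/(z-3/5)
As z->1: 4/(1-3/5) = 4/(2/5) = 10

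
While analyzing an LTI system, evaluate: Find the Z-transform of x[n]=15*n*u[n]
Z{n*u[n]}=z/(z-1)^2
By linearity: Z{15*n*u[n]}=15z/(z-1)^2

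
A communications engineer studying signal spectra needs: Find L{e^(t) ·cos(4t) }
First shifting: L{e^(at)f(t)} = F(s-a)
L{cos(4t)} = s/(s² + 16)
Shift: (s-1)/((s-1)² + 16)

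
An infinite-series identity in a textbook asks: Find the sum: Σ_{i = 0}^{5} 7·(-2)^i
Geometric series: S=a(1 - r^n)/(1 - r)
a=7, r=-2, n=6
S=7(1-64)/3=-147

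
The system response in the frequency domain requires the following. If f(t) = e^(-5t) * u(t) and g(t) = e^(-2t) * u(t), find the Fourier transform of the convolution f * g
By the convolution theorem: F{f*g}=F(omega)*G(omega)
F(omega)=1/(5+j*omega), G(omega)=1/(2+j*omega)
F{f*g}=1/((5+j*omega)(2+j*omega))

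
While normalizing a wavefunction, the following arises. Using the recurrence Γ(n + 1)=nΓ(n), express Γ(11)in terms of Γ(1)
Γ(11)=10Γ(10)=10·9Γ(9)=...=10!·Γ(1)=3628800·Γ(1)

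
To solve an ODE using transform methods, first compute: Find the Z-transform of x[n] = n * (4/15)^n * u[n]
Using the property Z{n * a^n * u[n]}=az/(z-a)^2
With a=4/15: X(z)=(4/15)z/(z - 4/15)^2, |z| > 4/15

Answer: (4/15)z/(z - 4/15)^2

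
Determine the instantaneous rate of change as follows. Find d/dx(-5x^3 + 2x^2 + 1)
Power rule: d/dx(ax^n)=n·a·x^(n-1)
Term by term: -15·x^2+4·x

Answer: -15x^2+4x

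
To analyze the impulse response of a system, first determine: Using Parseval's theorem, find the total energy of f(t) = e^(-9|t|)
Parseval's theorem: E=integral |f(t)|^2 dt=(1/2pi) integral |F(omega)|^2 domega
E=integral_{-inf}^{inf} e^(-18|t|) dt=2 * integral_0^inf e^(-18t) dt=2/(2 * 9)=1/9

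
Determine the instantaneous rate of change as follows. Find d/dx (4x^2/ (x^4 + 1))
Quotient rule: (f/g)'=(f'g - fg')/g²
f=4x^2, f'=8x
g=x^4 + 1, g'=4x^3

Answer: (8x·(x^4 + 1) - 16x^5)/(x^4 + 1)²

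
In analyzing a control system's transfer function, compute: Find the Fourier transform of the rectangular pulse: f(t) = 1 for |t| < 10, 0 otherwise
F(omega)=integral from -10 to 10 of e^(-j*omega*t) dt
=2*sin(10*omega)/omega=20*sinc(10*omega/pi)

Answer: 2*sin(10*omega)/omega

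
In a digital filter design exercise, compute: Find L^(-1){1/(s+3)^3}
L^(-1){1/(s-a)^n} = t^(n-1)·e^(at)/(n-1)!
Here a = -3, n = 3: t^2·e^(-3t)/2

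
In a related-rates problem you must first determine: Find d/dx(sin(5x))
Chain rule: d/dx[sin(u)] = cos(u)·u' where u = 5x
u' = 5

Answer: 5·cos(5x)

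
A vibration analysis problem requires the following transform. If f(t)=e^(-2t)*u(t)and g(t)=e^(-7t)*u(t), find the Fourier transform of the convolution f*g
By the convolution theorem: F{f*g} = F(omega)*G(omega)
F(omega) = 1/(2 + j*omega), G(omega) = 1/(7 + j*omega)
F{f*g} = 1/((2 + j*omega)(7 + j*omega))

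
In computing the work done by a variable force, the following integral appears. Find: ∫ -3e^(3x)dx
Since d/dx[e^(3x)] = 3e^(3x), we get -1 e^(3x) + C

Answer: -e^(3x) + C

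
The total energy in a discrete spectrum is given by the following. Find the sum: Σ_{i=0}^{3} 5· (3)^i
Geometric series: S=a(1 - r^n)/(1 - r)
a=5, r=3, n=4
S=5(1 - 81)/-2=200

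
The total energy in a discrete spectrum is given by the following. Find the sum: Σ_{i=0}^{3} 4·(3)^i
Geometric series: S=a(1 - r^n)/(1 - r)
a=4, r=3, n=4
S=4(1 - 81)/-2=160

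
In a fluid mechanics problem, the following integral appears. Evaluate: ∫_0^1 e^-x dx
Antiderivative: -e^-x
Evaluate: -(e^-1 - 1)

Answer: (e^-1 - 1)/(-1)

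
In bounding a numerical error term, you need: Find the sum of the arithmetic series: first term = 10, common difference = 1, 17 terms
Last term: a_n=10 + (17 - 1)·1=26
Sum=n(a_1 + a_n)/2=17(10 + 26)/2=306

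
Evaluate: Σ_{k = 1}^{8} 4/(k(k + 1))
Partial fractions: 4/(k(k+1)) = 4/k - 4/(k+1)
Telescoping sum: 4(1-1/9) = 4·8/9

Answer: 32/9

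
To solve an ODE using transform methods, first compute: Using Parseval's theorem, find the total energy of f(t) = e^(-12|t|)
Parseval's theorem: E=integral |f(t)|^2 dt=(1/2pi) integral |F(omega)|^2 domega
E=integral_{-inf}^{inf} e^(-24|t|) dt=2*integral_0^inf e^(-24t) dt=2/(2*12)=1/12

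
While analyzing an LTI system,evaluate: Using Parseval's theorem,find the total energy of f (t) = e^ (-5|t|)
Parseval's theorem: E = integral |f(t)|^2 dt = (1/2pi) integral |F(omega)|^2 domega
E = integral_{-inf}^{inf} e^(-10|t|) dt = 2*integral_0^inf e^(-10t) dt = 2/(2*5) = 1/5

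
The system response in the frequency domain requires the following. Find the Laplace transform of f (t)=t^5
L{t^n}=n!/s^(n + 1)
L{t^5}=5!/s^6=120/s^6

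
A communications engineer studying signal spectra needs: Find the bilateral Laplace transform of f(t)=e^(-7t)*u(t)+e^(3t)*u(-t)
For e^(-7t) * u(t): L=1/(s+7), Re(s) > -7
For e^(3t) * u(-t): L=-1/(s-3), Re(s) < 3
Combined: F(s)=1/(s+7)-1/(s-3), -7 < Re(s) < 3

Answer: 1/(s+7)-1/(s-3), ROC: -7 < Re(s) < 3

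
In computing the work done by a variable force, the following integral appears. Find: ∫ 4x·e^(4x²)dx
Let u=4x², du=8x dx
∫ (1/2)e^u du=e^u/2+C

Answer: e^(4x²)/2+C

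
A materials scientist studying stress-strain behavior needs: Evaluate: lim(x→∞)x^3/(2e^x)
Apply L'Hôpital 3 times (∞/∞ each time):
Eventually get 3!/(2e^x) → 0

Answer: 0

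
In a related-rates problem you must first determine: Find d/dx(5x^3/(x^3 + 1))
Quotient rule: (f/g)' = (f'g - fg')/g²
f = 5x^3, f' = 15x^2
g = x^3 + 1, g' = 3x^2

Answer: (15x^2·(x^3 + 1) - 15x^5)/(x^3 + 1)²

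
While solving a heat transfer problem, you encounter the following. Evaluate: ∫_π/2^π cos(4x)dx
Antiderivative: sin(4x)/4
Evaluate at bounds: [sin(4·π)/4] - [sin(4·π/2)/4]
= ((0) - (0))/4 = 0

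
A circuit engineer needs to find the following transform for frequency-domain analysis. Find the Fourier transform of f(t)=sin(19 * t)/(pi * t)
sin(W * t)/(pi * t)=(W/pi) * sinc(W * t/pi) is the impulse response of the ideal low-pass filter with cutoff W (here W=19).
Its Fourier transform is a rectangular function:
F(omega)=1 for |omega| < 19, 0 otherwise

Answer: rect(omega/38) [i.e., 1 for |omega| < 19, 0 otherwise]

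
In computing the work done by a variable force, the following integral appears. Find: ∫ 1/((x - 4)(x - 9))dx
Partial fractions: 1/((x-4)(x-9))=A/(x-4)+B/(x-9)
A=-1/5, B=1/5
∫ [-1/5· 1/(x-4)+1/5· 1/(x-9)] dx
=(1/5)[ln|x-9| - ln|x-4|]+C

Answer: (1/5)·ln|(x-9)/(x-4)|+C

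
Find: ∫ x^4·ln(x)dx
By parts: u=ln(x), dv=x^4 dx
du=1/x dx, v=x^5/5
=x^5·ln(x)/5 - ∫ x^4/5 dx
=x^5·ln(x)/5 - x^5/25+C

Answer: x^5(ln(x)/5-1/25)+C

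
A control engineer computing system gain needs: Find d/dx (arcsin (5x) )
d/dx[arcsin(u)]=u'/√(1-u²), u=5x, u'=5

Answer: 5/√(1-25x²)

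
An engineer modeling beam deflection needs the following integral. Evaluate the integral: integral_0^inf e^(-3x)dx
integral_0^inf e^(-3x) dx=[-1/3*e^(-3x)]_0^inf
=0 - (-1/3)=1/3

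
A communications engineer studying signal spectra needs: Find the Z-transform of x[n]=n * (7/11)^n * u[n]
Using the property Z{n*a^n*u[n]}=az/(z-a)^2
With a=7/11: X(z)=(7/11)z/(z - 7/11)^2, |z| > 7/11

Answer: (7/11)z/(z - 7/11)^2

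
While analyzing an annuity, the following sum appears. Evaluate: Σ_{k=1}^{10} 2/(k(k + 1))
Partial fractions: 2/(k(k + 1))=2/k - 2/(k + 1)
Telescoping sum: 2(1 - 1/11)=2·10/11

Answer: 20/11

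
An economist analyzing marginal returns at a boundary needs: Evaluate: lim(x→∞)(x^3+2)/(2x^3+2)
Divide numerator and denominator by x^3:
lim (1+2/x^3)/(2+2/x^3) = 1/2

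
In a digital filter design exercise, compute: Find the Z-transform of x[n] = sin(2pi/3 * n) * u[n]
Z{sin(w0 * n) * u[n]} = z * sin(w0)/(z^2 - 2z * cos(w0) + 1)
With w0 = 2pi/3: X(z) = z * sin(2pi/3)/(z^2 - 2z * cos(2pi/3) + 1)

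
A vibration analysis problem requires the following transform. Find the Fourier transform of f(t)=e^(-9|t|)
Using the standard pair: F{e^(-a|t|)} = 2a/(a^2 + omega^2)
With a = 9: F(omega) = 18/(81 + omega^2)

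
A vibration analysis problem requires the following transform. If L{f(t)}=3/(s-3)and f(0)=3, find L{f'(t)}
L{f'(t)}=s·F(s) - f(0)=3s/(s-3)-3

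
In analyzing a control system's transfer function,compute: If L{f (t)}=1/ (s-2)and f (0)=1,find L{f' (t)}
L{f'(t)}=s·F(s) - f(0)=s/(s-2)-1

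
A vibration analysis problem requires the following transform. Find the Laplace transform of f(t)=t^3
L{t^n}=n!/s^(n + 1)
L{t^3}=3!/s^4=6/s^4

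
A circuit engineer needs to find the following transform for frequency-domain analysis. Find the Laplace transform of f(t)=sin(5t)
L{sin(wt)}=w/(s² + w²)
L{sin(5t)}=5/(s² + 25)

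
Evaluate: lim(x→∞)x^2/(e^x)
Apply L'Hôpital 2 times (∞/∞ each time):
Eventually get 2!/(e^x) → 0

Answer: 0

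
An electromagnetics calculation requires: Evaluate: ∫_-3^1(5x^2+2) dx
Step 1: Find antiderivative F(x) = (5/3)x^3+2x
Step 2: F(1) - F(-3) = 11/3 - (-51) = 164/3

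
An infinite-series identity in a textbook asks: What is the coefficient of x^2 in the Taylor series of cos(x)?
cos(x) = Σ (-1)^k x^(2k)/(2k)!
For x^2: (-1)^1/2! = -1/2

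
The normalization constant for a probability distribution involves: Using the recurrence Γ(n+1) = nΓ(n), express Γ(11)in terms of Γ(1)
Γ(11)=10Γ(10)=10·9Γ(9)=...=10!·Γ(1)=3628800·Γ(1)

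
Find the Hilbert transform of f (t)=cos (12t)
The Hilbert transform shifts each frequency component by -pi/2.
H{cos(wt)}=sin(wt)
With w=12: H{cos(12t)}=sin(12t)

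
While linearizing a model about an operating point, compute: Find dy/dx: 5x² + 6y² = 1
Differentiate: 10x+12y·(dy/dx) = 0
dy/dx = -10x/(12y) = -(5/6)·(x/y)

Answer: dy/dx = -(5/6)·(x/y)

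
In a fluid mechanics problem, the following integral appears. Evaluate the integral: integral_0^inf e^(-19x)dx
integral_0^inf e^(-19x) dx = [-1/19*e^(-19x)]_0^inf
= 0 - (-1/19) = 1/19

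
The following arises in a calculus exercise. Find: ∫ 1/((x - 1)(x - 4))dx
Partial fractions: 1/((x-1)(x-4)) = A/(x-1)+B/(x-4)
A = -1/3, B = 1/3
∫ [-1/3· 1/(x-1)+1/3· 1/(x-4)] dx
= (1/3)[ln|x-4| - ln|x-1|]+C

Answer: (1/3)·ln|(x-4)/(x-1)|+C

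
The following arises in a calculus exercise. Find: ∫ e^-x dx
Since d/dx[e^-x]=- e^-x, we get -1e^-x+C

Answer: -e^-x+C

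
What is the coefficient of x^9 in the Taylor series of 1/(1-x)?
1/(1-x) = Σ x^n for |x|<1
All coefficients are 1

Answer: 1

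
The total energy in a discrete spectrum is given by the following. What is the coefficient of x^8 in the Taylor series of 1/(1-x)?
1/(1-x)=Σ x^n for |x|<1
All coefficients are 1

Answer: 1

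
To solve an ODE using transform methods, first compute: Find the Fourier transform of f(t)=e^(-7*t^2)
The Fourier transform of a Gaussian e^(-a * t^2) is sqrt(pi/a) * e^(-omega^2/(4a)).
With a=7: F(omega)=sqrt(pi/7) * e^(-omega^2/28)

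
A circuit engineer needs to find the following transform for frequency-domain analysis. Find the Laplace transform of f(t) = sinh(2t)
L{sinh(at)} = a/(s²-a²)
L{sinh(2t)} = 2/(s²-4)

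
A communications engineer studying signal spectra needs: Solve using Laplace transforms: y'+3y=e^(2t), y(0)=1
Take L: sY - 1 + 3Y = 1/(s-2)
Y(s + 3) = 1/(s-2) + 1
Y = 1/((s-2)(s + 3)) + 1/(s + 3)
Partial fractions: 1/((s-2)(s + 3)) = (1/5)/(s-2) - (1/5)/(s + 3)
So Y = (1/5)/(s-2) + (4/5)/(s + 3)
Inverse Laplace transform (L^(-1){1/(s-2)} = e^(2t), L^(-1){1/(s + 3)} = e^(-3t)):

Answer: y(t) = (1/5)·e^(2t) + (4/5)·e^(-3t)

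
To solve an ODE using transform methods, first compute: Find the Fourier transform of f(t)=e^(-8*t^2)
The Fourier transform of a Gaussian e^(-a*t^2) is sqrt(pi/a)*e^(-omega^2/(4a)).
With a=8: F(omega)=sqrt(pi/8)*e^(-omega^2/32)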